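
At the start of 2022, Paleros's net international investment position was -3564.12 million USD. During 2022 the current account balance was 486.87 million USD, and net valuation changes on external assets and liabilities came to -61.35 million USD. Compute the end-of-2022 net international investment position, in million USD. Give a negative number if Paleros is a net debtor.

-3138.60

Change in NIIP = current account + net valuation change = 486.87 + (-61.35) = 425.52
End-of-year NIIP = -3564.12 + 425.52 = -3138.60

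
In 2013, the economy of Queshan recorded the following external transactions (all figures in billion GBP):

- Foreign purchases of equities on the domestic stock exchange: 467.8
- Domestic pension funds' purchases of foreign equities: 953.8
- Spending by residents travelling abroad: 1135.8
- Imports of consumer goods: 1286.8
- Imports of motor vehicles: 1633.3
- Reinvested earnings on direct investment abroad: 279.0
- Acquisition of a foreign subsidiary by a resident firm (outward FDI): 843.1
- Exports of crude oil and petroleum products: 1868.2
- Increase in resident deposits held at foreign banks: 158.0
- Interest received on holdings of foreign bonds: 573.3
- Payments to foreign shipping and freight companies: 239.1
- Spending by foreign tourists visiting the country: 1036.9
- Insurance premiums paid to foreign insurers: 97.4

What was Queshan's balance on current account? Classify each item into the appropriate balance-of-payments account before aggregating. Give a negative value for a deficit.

Goods: -1286.8 + 1868.2 - 1633.3 = -1051.9
Services: -1135.8 - 97.4 - 239.1 + 1036.9 = -435.4
Primary income: 573.3 + 279.0 = 852.3
Current account = (-1051.9) + (-435.4) + 852.3 = -635.0
(Excluded from the current account — financial account: foreign purchases of equities on the domestic stock exchange 467.8, domestic pension funds' purchases of foreign equities 953.8, acquisition of a foreign subsidiary by a resident firm (outward FDI) 843.1, increase in resident deposits held at foreign banks 158.0.)

-635.0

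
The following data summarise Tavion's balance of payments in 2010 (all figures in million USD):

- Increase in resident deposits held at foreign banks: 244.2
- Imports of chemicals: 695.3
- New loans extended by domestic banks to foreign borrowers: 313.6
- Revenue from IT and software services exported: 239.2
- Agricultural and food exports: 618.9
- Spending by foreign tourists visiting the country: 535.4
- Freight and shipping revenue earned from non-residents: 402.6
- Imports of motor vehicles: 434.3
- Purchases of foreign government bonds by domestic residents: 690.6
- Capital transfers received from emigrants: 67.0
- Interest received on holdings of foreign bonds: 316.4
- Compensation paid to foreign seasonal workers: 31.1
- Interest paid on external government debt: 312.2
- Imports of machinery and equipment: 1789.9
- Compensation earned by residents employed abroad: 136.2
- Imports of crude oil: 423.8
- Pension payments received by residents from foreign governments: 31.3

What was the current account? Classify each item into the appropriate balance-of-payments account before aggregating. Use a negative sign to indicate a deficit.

-1406.6

Goods: -423.8 + 618.9 - 695.3 - 1789.9 - 434.3 = -2724.4
Services: 535.4 + 402.6 + 239.2 = 1177.2
Primary income: -312.2 + 136.2 + 316.4 - 31.1 = 109.3
Secondary income: 31.3
Current account = (-2724.4) + 1177.2 + 109.3 + 31.3 = -1406.6
(Excluded from the current account — financial account: increase in resident deposits held at foreign banks 244.2, new loans extended by domestic banks to foreign borrowers 313.6, purchases of foreign government bonds by domestic residents 690.6; capital account: capital transfers received from emigrants 67.0.)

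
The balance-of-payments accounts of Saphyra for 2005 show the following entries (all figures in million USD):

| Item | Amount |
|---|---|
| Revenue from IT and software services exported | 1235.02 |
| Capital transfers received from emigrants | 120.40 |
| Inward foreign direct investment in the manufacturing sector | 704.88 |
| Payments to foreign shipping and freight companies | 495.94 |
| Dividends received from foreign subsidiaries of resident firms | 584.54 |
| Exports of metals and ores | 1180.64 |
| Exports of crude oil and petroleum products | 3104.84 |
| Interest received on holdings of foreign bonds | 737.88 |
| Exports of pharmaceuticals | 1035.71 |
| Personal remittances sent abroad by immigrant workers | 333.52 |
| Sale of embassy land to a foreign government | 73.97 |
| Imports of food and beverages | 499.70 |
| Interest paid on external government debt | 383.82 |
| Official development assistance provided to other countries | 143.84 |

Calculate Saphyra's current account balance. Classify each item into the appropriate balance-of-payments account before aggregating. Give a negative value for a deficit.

6021.81

Goods: -499.70 + 3104.84 + 1035.71 + 1180.64 = 4821.49
Services: 1235.02 - 495.94 = 739.08
Primary income: 584.54 - 383.82 + 737.88 = 938.60
Secondary income: -333.52 - 143.84 = -477.36
Current account = 4821.49 + 739.08 + 938.60 + (-477.36) = 6021.81
(Excluded from the current account — capital account: capital transfers received from emigrants 120.40, sale of embassy land to a foreign government 73.97; financial account: inward foreign direct investment in the manufacturing sector 704.88.)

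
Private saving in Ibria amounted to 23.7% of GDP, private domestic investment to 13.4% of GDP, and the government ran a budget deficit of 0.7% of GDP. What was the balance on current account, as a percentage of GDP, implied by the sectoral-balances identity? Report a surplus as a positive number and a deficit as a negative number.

9.6

By the sectoral-balances identity, CA = (S_private - I) + (T - G).
Private balance = 23.7 - 13.4 = 10.3
Government balance (T - G) = -0.7
CA = 10.3 + (-0.7) = 9.6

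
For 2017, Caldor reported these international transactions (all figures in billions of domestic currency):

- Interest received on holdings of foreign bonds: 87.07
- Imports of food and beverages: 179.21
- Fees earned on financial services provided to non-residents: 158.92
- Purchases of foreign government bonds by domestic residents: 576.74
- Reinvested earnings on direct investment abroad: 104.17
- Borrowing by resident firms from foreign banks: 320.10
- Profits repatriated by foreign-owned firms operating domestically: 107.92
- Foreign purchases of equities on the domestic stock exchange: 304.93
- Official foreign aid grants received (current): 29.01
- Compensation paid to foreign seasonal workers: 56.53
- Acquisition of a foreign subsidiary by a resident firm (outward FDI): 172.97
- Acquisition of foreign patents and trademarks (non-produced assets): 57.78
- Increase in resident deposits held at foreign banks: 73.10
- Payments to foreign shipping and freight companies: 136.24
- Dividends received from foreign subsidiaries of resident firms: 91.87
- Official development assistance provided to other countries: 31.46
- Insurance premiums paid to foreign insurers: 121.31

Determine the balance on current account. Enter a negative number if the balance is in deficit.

-161.63

Goods: -179.21
Services: -136.24 - 121.31 + 158.92 = -98.63
Primary income: 104.17 - 56.53 + 91.87 - 107.92 + 87.07 = 118.66
Secondary income: 29.01 - 31.46 = -2.45
Current account = (-179.21) + (-98.63) + 118.66 + (-2.45) = -161.63
(Excluded from the current account — financial account: purchases of foreign government bonds by domestic residents 576.74, borrowing by resident firms from foreign banks 320.10, foreign purchases of equities on the domestic stock exchange 304.93, acquisition of a foreign subsidiary by a resident firm (outward FDI) 172.97, increase in resident deposits held at foreign banks 73.10; capital account: acquisition of foreign patents and trademarks (non-produced assets) 57.78.)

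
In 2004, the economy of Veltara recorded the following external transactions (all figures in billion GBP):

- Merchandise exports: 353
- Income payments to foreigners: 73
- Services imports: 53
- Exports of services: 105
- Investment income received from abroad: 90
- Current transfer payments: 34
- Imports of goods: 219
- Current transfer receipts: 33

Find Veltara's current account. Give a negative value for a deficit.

Goods balance = 353 - 219 = 134
Services balance = 105 - 53 = 52
Trade balance (goods + services) = 134 + 52 = 186
Net primary income = 90 - 73 = 17
Net secondary income = 33 - 34 = -1
Current account = 186 + 17 + (-1) = 202

202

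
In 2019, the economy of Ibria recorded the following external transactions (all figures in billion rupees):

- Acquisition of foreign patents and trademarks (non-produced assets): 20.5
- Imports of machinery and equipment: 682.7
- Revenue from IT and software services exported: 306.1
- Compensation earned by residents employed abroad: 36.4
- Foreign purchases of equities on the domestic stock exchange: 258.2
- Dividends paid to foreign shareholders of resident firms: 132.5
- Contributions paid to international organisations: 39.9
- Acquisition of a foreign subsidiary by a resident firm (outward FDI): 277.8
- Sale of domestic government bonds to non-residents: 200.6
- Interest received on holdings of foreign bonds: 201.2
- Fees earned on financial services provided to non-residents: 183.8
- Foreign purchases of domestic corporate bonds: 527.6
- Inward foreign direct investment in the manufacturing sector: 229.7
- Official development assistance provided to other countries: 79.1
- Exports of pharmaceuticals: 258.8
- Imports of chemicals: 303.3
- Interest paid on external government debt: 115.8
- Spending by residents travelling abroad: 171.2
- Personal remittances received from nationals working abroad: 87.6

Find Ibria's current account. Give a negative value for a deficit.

Goods: -682.7 - 303.3 + 258.8 = -727.2
Services: -171.2 + 306.1 + 183.8 = 318.7
Primary income: 36.4 + 201.2 - 132.5 - 115.8 = -10.7
Secondary income: -79.1 + 87.6 - 39.9 = -31.4
Current account = (-727.2) + 318.7 + (-10.7) + (-31.4) = -450.6
(Excluded from the current account — capital account: acquisition of foreign patents and trademarks (non-produced assets) 20.5; financial account: foreign purchases of equities on the domestic stock exchange 258.2, acquisition of a foreign subsidiary by a resident firm (outward FDI) 277.8, sale of domestic government bonds to non-residents 200.6, foreign purchases of domestic corporate bonds 527.6, inward foreign direct investment in the manufacturing sector 229.7.)

-450.6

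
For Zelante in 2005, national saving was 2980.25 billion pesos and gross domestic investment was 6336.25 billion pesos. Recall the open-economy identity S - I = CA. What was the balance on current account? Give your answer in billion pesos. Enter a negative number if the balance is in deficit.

-3356.00

S - I = CA (net lending to the rest of the world).
CA = S - I = 2980.25 - 6336.25 = -3356.00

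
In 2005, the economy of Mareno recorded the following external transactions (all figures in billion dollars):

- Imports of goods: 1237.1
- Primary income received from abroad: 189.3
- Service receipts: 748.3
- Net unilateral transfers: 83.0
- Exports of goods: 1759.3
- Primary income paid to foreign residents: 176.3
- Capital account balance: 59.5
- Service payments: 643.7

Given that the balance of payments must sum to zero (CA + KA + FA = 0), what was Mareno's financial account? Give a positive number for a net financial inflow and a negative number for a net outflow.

Goods balance = 1759.3 - 1237.1 = 522.2
Services balance = 748.3 - 643.7 = 104.6
Trade balance (goods + services) = 522.2 + 104.6 = 626.8
Net primary income = 189.3 - 176.3 = 13.0
Net secondary income = 83.0
Current account = 626.8 + 13.0 + 83.0 = 722.8
Financial account = -(722.8 + 59.5) = -782.3

-782.3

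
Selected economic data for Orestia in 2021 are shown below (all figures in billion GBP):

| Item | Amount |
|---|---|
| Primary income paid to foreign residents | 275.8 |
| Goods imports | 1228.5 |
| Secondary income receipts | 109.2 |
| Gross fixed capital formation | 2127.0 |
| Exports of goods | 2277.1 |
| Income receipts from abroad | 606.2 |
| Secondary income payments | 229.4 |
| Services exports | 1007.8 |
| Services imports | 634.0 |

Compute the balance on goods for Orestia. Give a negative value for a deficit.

Goods balance = 2277.1 - 1228.5 = 1048.6

1048.6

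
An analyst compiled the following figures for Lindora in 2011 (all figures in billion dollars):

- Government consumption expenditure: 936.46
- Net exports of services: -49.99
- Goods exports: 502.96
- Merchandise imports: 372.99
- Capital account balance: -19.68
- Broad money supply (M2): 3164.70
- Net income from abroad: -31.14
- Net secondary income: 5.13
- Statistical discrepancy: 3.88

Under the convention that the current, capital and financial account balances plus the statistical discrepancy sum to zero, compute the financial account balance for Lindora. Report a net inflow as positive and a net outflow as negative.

Goods balance = 502.96 - 372.99 = 129.97
Services balance = -49.99
Trade balance (goods + services) = 129.97 + (-49.99) = 79.98
Net primary income = -31.14
Net secondary income = 5.13
Current account = 79.98 + (-31.14) + 5.13 = 53.97
Financial account = -(53.97 + (-19.68) + 3.88) = -38.17

-38.17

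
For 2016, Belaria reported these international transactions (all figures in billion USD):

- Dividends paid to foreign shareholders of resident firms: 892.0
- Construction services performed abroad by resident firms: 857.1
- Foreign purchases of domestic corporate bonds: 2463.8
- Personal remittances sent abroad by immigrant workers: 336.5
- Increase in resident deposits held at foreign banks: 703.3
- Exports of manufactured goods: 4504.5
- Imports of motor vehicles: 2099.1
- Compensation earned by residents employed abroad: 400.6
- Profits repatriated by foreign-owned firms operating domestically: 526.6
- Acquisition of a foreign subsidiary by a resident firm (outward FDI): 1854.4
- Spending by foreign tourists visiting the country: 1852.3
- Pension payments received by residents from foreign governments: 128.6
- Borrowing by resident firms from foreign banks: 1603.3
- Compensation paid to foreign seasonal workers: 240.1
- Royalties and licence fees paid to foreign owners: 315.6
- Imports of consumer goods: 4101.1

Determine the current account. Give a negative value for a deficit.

-767.9

Goods: 4504.5 - 4101.1 - 2099.1 = -1695.7
Services: -315.6 + 857.1 + 1852.3 = 2393.8
Primary income: -240.1 - 892.0 - 526.6 + 400.6 = -1258.1
Secondary income: 128.6 - 336.5 = -207.9
Current account = (-1695.7) + 2393.8 + (-1258.1) + (-207.9) = -767.9
(Excluded from the current account — financial account: foreign purchases of domestic corporate bonds 2463.8, increase in resident deposits held at foreign banks 703.3, acquisition of a foreign subsidiary by a resident firm (outward FDI) 1854.4, borrowing by resident firms from foreign banks 1603.3.)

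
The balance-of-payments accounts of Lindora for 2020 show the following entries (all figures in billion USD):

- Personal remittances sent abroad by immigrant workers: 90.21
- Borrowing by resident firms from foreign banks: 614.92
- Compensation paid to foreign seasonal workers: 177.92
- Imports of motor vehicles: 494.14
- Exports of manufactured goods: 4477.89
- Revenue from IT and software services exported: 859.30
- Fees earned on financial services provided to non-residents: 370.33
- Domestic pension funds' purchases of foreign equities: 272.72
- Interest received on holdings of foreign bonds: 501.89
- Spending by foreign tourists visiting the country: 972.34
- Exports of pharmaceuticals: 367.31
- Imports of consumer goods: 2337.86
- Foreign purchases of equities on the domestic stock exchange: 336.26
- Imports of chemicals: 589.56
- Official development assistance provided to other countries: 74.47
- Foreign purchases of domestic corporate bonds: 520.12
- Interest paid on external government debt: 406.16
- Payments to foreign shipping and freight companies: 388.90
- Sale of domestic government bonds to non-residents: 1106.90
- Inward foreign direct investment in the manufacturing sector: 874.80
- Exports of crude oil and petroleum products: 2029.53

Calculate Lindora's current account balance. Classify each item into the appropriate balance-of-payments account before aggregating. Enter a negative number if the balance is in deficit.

5019.37

Goods: -589.56 - 494.14 - 2337.86 + 2029.53 + 4477.89 + 367.31 = 3453.17
Services: 370.33 + 972.34 - 388.90 + 859.30 = 1813.07
Primary income: -177.92 + 501.89 - 406.16 = -82.19
Secondary income: -90.21 - 74.47 = -164.68
Current account = 3453.17 + 1813.07 + (-82.19) + (-164.68) = 5019.37
(Excluded from the current account — financial account: borrowing by resident firms from foreign banks 614.92, domestic pension funds' purchases of foreign equities 272.72, foreign purchases of equities on the domestic stock exchange 336.26, foreign purchases of domestic corporate bonds 520.12, sale of domestic government bonds to non-residents 1106.90, inward foreign direct investment in the manufacturing sector 874.80.)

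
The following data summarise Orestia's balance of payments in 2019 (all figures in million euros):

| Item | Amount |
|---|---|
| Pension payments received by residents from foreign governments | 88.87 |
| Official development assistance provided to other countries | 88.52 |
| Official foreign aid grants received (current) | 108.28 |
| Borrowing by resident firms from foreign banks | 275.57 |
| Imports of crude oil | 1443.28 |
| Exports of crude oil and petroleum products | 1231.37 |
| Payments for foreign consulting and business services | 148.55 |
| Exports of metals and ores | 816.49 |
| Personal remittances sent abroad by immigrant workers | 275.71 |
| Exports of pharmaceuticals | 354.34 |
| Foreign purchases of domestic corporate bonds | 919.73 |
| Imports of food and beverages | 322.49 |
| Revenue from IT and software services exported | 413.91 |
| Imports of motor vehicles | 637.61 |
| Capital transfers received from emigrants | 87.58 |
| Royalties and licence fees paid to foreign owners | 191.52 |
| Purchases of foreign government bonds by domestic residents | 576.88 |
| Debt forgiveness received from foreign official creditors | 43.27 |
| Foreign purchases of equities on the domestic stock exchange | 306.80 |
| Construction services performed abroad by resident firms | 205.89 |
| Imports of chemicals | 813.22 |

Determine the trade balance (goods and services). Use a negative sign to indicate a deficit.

Goods: 1231.37 - 322.49 - 637.61 - 813.22 + 354.34 + 816.49 - 1443.28 = -814.40
Services: 205.89 - 191.52 + 413.91 - 148.55 = 279.73
Trade balance = -814.40 + 279.73 = -534.67
(Excluded from the trade balance — secondary income: pension payments received by residents from foreign governments 88.87, official development assistance provided to other countries 88.52, official foreign aid grants received (current) 108.28, personal remittances sent abroad by immigrant workers 275.71; financial account: borrowing by resident firms from foreign banks 275.57, foreign purchases of domestic corporate bonds 919.73, purchases of foreign government bonds by domestic residents 576.88, foreign purchases of equities on the domestic stock exchange 306.80; capital account: capital transfers received from emigrants 87.58, debt forgiveness received from foreign official creditors 43.27.)

-534.67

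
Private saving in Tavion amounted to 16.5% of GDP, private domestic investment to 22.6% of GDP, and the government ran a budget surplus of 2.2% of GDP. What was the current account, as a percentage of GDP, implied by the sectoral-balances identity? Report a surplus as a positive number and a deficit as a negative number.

By the sectoral-balances identity, CA = (S_private - I) + (T - G).
Private balance = 16.5 - 22.6 = -6.1
Government balance (T - G) = 2.2
CA = -6.1 + 2.2 = -3.9

-3.9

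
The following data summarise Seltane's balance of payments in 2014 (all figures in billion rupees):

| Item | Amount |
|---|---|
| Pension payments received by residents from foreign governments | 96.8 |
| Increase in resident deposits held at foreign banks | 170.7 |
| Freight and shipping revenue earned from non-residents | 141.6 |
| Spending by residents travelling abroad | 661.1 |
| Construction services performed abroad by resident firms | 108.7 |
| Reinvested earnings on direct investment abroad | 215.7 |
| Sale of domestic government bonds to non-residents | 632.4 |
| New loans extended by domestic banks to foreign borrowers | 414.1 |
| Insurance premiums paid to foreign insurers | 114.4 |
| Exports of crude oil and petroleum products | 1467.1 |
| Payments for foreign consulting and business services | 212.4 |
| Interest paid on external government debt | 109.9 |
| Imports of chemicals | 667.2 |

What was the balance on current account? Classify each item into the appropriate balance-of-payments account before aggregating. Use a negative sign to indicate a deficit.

Goods: 1467.1 - 667.2 = 799.9
Services: 141.6 + 108.7 - 661.1 - 212.4 - 114.4 = -737.6
Primary income: -109.9 + 215.7 = 105.8
Secondary income: 96.8
Current account = 799.9 + (-737.6) + 105.8 + 96.8 = 264.9
(Excluded from the current account — financial account: increase in resident deposits held at foreign banks 170.7, sale of domestic government bonds to non-residents 632.4, new loans extended by domestic banks to foreign borrowers 414.1.)

264.9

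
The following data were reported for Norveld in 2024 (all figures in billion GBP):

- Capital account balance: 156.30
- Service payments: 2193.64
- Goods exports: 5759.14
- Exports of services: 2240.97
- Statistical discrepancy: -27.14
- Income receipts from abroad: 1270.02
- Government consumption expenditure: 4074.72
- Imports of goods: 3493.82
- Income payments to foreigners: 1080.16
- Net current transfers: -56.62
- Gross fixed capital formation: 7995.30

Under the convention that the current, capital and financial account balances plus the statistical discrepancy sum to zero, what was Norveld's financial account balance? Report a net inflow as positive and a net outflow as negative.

-2575.05

Goods balance = 5759.14 - 3493.82 = 2265.32
Services balance = 2240.97 - 2193.64 = 47.33
Trade balance (goods + services) = 2265.32 + 47.33 = 2312.65
Net primary income = 1270.02 - 1080.16 = 189.86
Net secondary income = -56.62
Current account = 2312.65 + 189.86 + (-56.62) = 2445.89
Financial account = -(2445.89 + 156.30 + (-27.14)) = -2575.05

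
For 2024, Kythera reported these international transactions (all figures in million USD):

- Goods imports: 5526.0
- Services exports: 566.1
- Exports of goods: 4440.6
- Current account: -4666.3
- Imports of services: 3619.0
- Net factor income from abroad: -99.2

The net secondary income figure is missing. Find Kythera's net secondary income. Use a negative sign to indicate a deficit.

Current account = goods balance + services balance + net primary income + net secondary income
Sum of the known components = -4237.5
Net secondary income = CA - (known components) = -4666.3 - (-4237.5) = -428.8

-428.8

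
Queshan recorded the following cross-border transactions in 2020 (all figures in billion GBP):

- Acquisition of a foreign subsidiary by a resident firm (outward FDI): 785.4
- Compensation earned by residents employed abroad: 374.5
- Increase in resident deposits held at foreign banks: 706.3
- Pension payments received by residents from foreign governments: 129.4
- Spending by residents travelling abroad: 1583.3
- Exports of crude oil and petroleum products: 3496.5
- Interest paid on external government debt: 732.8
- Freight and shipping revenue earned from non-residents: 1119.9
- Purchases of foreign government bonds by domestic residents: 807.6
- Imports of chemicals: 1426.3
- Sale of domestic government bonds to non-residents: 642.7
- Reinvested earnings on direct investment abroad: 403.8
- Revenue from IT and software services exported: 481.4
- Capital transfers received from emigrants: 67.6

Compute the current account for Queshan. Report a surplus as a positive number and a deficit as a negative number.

2263.1

Goods: -1426.3 + 3496.5 = 2070.2
Services: 1119.9 - 1583.3 + 481.4 = 18.0
Primary income: -732.8 + 403.8 + 374.5 = 45.5
Secondary income: 129.4
Current account = 2070.2 + 18.0 + 45.5 + 129.4 = 2263.1
(Excluded from the current account — financial account: acquisition of a foreign subsidiary by a resident firm (outward FDI) 785.4, increase in resident deposits held at foreign banks 706.3, purchases of foreign government bonds by domestic residents 807.6, sale of domestic government bonds to non-residents 642.7; capital account: capital transfers received from emigrants 67.6.)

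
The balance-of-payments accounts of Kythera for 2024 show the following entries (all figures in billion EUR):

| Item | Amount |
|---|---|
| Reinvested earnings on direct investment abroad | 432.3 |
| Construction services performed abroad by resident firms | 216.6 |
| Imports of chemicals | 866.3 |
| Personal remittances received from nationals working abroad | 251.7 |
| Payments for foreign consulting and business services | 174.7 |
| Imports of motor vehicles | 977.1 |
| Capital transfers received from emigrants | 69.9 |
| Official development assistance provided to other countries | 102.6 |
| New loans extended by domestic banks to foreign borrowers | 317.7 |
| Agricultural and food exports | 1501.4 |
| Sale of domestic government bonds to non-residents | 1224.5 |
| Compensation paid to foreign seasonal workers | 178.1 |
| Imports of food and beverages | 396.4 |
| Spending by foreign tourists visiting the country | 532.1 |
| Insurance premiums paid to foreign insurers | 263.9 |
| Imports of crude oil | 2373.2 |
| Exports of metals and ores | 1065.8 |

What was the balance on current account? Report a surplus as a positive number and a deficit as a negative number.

Goods: -866.3 - 396.4 + 1501.4 + 1065.8 - 2373.2 - 977.1 = -2045.8
Services: -174.7 + 216.6 + 532.1 - 263.9 = 310.1
Primary income: -178.1 + 432.3 = 254.2
Secondary income: 251.7 - 102.6 = 149.1
Current account = (-2045.8) + 310.1 + 254.2 + 149.1 = -1332.4
(Excluded from the current account — capital account: capital transfers received from emigrants 69.9; financial account: new loans extended by domestic banks to foreign borrowers 317.7, sale of domestic government bonds to non-residents 1224.5.)

-1332.4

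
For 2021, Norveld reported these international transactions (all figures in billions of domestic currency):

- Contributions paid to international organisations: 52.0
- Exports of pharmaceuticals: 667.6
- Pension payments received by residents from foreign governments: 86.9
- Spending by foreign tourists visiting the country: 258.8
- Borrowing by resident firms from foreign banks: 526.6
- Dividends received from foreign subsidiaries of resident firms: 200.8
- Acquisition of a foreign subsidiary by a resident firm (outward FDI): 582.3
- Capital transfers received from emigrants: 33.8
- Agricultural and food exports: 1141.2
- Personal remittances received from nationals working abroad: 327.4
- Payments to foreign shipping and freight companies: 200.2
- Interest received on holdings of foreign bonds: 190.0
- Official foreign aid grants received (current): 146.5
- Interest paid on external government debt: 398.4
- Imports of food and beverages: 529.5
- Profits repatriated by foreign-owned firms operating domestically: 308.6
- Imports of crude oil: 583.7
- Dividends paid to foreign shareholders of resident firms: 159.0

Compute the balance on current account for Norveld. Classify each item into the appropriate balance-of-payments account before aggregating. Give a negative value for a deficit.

Goods: 667.6 - 583.7 + 1141.2 - 529.5 = 695.6
Services: 258.8 - 200.2 = 58.6
Primary income: -308.6 - 398.4 + 200.8 - 159.0 + 190.0 = -475.2
Secondary income: 327.4 + 146.5 + 86.9 - 52.0 = 508.8
Current account = 695.6 + 58.6 + (-475.2) + 508.8 = 787.8
(Excluded from the current account — financial account: borrowing by resident firms from foreign banks 526.6, acquisition of a foreign subsidiary by a resident firm (outward FDI) 582.3; capital account: capital transfers received from emigrants 33.8.)

787.8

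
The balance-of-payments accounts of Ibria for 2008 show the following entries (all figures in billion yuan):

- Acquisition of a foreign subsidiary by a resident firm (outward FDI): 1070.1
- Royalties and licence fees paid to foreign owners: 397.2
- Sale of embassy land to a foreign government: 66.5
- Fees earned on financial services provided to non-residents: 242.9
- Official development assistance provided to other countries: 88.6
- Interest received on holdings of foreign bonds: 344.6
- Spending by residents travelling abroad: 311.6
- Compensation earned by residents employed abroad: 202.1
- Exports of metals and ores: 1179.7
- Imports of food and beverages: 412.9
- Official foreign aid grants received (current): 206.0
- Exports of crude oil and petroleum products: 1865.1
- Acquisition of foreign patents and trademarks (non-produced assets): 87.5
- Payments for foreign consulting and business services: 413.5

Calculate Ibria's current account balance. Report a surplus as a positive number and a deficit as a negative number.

2416.6

Goods: 1865.1 + 1179.7 - 412.9 = 2631.9
Services: -397.2 - 311.6 - 413.5 + 242.9 = -879.4
Primary income: 344.6 + 202.1 = 546.7
Secondary income: 206.0 - 88.6 = 117.4
Current account = 2631.9 + (-879.4) + 546.7 + 117.4 = 2416.6
(Excluded from the current account — financial account: acquisition of a foreign subsidiary by a resident firm (outward FDI) 1070.1; capital account: sale of embassy land to a foreign government 66.5, acquisition of foreign patents and trademarks (non-produced assets) 87.5.)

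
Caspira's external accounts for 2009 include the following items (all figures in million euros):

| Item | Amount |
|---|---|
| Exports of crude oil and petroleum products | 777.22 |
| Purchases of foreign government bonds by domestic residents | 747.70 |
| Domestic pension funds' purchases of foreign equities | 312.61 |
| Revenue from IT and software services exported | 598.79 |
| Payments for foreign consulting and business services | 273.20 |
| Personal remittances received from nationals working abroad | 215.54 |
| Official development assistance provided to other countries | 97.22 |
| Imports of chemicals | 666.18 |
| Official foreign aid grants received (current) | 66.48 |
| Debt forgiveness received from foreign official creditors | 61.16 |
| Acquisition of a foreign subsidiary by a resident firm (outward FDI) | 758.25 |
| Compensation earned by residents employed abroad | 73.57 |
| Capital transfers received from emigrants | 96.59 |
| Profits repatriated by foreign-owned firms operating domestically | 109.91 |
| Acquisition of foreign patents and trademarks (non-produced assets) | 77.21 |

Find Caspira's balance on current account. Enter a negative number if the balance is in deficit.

Goods: -666.18 + 777.22 = 111.04
Services: -273.20 + 598.79 = 325.59
Primary income: -109.91 + 73.57 = -36.34
Secondary income: -97.22 + 66.48 + 215.54 = 184.80
Current account = 111.04 + 325.59 + (-36.34) + 184.80 = 585.09
(Excluded from the current account — financial account: purchases of foreign government bonds by domestic residents 747.70, domestic pension funds' purchases of foreign equities 312.61, acquisition of a foreign subsidiary by a resident firm (outward FDI) 758.25; capital account: debt forgiveness received from foreign official creditors 61.16, capital transfers received from emigrants 96.59, acquisition of foreign patents and trademarks (non-produced assets) 77.21.)

585.09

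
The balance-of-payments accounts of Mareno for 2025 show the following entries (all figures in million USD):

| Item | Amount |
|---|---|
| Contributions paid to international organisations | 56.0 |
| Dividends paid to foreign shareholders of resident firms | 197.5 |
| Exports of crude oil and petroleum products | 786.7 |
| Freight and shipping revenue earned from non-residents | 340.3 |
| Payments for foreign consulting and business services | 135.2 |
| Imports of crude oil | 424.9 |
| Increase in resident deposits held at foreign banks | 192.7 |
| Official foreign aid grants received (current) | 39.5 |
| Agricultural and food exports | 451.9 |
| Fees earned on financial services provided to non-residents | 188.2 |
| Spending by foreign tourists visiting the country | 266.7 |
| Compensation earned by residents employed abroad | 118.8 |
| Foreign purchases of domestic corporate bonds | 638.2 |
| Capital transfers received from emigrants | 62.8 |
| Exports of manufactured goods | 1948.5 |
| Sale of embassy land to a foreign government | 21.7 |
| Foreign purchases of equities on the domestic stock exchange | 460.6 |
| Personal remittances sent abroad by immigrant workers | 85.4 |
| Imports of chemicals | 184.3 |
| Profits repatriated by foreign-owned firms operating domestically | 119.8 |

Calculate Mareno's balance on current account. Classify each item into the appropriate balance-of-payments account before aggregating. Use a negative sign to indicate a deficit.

Goods: -424.9 + 1948.5 - 184.3 + 786.7 + 451.9 = 2577.9
Services: -135.2 + 188.2 + 266.7 + 340.3 = 660.0
Primary income: -197.5 + 118.8 - 119.8 = -198.5
Secondary income: -56.0 - 85.4 + 39.5 = -101.9
Current account = 2577.9 + 660.0 + (-198.5) + (-101.9) = 2937.5
(Excluded from the current account — financial account: increase in resident deposits held at foreign banks 192.7, foreign purchases of domestic corporate bonds 638.2, foreign purchases of equities on the domestic stock exchange 460.6; capital account: capital transfers received from emigrants 62.8, sale of embassy land to a foreign government 21.7.)

2937.5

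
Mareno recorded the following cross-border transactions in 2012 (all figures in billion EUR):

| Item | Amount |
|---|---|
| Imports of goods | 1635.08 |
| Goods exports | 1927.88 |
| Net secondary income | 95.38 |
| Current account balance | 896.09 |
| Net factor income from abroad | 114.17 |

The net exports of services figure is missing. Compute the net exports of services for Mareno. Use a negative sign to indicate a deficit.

Current account = goods balance + services balance + net primary income + net secondary income
Sum of the known components = 502.35
Net exports of services = CA - (known components) = 896.09 - 502.35 = 393.74

393.74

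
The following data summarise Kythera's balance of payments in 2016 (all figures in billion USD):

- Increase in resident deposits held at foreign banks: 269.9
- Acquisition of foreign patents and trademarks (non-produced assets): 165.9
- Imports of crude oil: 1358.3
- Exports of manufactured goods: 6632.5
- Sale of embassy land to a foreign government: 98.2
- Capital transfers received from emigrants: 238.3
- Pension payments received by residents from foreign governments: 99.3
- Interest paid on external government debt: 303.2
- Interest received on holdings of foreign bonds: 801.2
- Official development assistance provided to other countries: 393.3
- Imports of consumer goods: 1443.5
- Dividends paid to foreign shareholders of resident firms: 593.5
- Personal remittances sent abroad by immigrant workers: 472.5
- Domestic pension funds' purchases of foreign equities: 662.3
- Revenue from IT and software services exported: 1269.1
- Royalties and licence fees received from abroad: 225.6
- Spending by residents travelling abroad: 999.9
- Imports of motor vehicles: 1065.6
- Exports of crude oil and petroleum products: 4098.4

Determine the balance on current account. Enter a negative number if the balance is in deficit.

6496.3

Goods: -1065.6 - 1443.5 + 4098.4 - 1358.3 + 6632.5 = 6863.5
Services: -999.9 + 225.6 + 1269.1 = 494.8
Primary income: 801.2 - 593.5 - 303.2 = -95.5
Secondary income: -472.5 - 393.3 + 99.3 = -766.5
Current account = 6863.5 + 494.8 + (-95.5) + (-766.5) = 6496.3
(Excluded from the current account — financial account: increase in resident deposits held at foreign banks 269.9, domestic pension funds' purchases of foreign equities 662.3; capital account: acquisition of foreign patents and trademarks (non-produced assets) 165.9, sale of embassy land to a foreign government 98.2, capital transfers received from emigrants 238.3.)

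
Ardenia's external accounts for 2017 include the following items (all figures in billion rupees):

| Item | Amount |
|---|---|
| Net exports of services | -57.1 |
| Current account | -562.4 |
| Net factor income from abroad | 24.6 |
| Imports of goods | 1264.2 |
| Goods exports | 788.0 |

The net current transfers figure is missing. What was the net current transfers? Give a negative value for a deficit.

Current account = goods balance + services balance + net primary income + net secondary income
Sum of the known components = -508.7
Net current transfers = CA - (known components) = -562.4 - (-508.7) = -53.7

-53.7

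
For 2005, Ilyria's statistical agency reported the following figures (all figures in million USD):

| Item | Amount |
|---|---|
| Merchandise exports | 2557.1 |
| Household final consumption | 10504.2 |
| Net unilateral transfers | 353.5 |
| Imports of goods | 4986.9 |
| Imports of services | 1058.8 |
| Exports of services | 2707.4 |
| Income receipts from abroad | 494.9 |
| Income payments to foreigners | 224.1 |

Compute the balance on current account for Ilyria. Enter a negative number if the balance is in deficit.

Goods balance = 2557.1 - 4986.9 = -2429.8
Services balance = 2707.4 - 1058.8 = 1648.6
Trade balance (goods + services) = -2429.8 + 1648.6 = -781.2
Net primary income = 494.9 - 224.1 = 270.8
Net secondary income = 353.5
Current account = -781.2 + 270.8 + 353.5 = -156.9

-156.9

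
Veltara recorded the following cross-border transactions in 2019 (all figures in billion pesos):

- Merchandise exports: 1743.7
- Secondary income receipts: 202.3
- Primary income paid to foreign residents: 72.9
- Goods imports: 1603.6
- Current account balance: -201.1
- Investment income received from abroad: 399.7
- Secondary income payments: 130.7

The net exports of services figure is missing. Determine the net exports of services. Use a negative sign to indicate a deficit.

Current account = goods balance + services balance + net primary income + net secondary income
Sum of the known components = 538.5
Net exports of services = CA - (known components) = -201.1 - 538.5 = -739.6

-739.6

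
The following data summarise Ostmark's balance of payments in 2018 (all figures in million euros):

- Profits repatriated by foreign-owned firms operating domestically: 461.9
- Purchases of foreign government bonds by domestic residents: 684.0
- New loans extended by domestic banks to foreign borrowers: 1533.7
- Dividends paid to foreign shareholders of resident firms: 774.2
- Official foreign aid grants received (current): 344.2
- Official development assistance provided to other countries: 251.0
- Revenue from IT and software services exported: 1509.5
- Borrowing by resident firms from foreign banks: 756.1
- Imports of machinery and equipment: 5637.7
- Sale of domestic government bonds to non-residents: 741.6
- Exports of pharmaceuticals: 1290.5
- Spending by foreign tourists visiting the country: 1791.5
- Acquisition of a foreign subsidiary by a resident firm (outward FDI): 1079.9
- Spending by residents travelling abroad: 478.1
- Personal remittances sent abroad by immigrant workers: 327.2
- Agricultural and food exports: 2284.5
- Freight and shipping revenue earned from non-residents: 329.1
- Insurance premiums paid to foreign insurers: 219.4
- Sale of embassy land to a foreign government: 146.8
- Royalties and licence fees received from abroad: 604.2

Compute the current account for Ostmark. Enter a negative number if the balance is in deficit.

Goods: -5637.7 + 2284.5 + 1290.5 = -2062.7
Services: 329.1 - 219.4 + 1509.5 - 478.1 + 1791.5 + 604.2 = 3536.8
Primary income: -461.9 - 774.2 = -1236.1
Secondary income: 344.2 - 327.2 - 251.0 = -234.0
Current account = (-2062.7) + 3536.8 + (-1236.1) + (-234.0) = 4.0
(Excluded from the current account — financial account: purchases of foreign government bonds by domestic residents 684.0, new loans extended by domestic banks to foreign borrowers 1533.7, borrowing by resident firms from foreign banks 756.1, sale of domestic government bonds to non-residents 741.6, acquisition of a foreign subsidiary by a resident firm (outward FDI) 1079.9; capital account: sale of embassy land to a foreign government 146.8.)

4.0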